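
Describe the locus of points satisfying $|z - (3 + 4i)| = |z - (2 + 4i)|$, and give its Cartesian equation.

|z - z1| = |z - z2| means z is equidistant from z1 and z2,
i.e. the perpendicular bisector of the segment from (3, 4) to (2, 4) (midpoint (5/2, 4)).
With z = x + yi, square both sides:
(x - 3)^2 + (y - 4)^2 = (x - 2)^2 + (y - 4)^2
The x^2 and y^2 terms cancel: -2x + 0y = 20 - 25 = -5
Simplify: x = 5/2
Locus: Perpendicular bisector of the segment from (3, 4) to (2, 4): the line x = 5/2


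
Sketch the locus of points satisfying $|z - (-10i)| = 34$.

|z - z0| = r describes a circle centered at z0 with radius r
Here z0 = -10i and r = 34
Locus: Circle centered at (0, -10) with radius 34


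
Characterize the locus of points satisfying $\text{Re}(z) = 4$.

Re(z) = x where z = x + yi; the equation x = 4 is satisfied by all points with that x-coordinate
Locus: Vertical line x = 4


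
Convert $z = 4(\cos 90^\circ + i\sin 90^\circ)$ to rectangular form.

a = r cos θ = 4 * 0 = 0
b = r sin θ = 4 * 1 = 4
z = 4i


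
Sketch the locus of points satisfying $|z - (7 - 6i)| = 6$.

|z - z0| = r describes a circle centered at z0 with radius r
Here z0 = 7 - 6i and r = 6
Locus: Circle centered at (7, -6) with radius 6


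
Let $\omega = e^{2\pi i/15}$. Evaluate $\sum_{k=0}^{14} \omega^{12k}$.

Let ζ = ω^12 = e^(2πi·12/15). Since 15 ∤ 12, ζ ≠ 1.
Sum = Σ_{k=0}^{14} ζ^k = (ζ^15 - 1)/(ζ - 1) = (ω^{12·15} - 1)/(ζ - 1) = (1 - 1)/(ζ - 1) = 0


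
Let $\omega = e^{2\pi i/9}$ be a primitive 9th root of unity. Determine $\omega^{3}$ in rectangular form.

ω^3 = e^(2πi·3/9) = e^(i·2π/3)
= cos(2π/3) + i sin(2π/3)
= -1/2 + (sqrt(3)/2)i


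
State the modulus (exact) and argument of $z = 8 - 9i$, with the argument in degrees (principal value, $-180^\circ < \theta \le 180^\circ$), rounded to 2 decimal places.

|z| = sqrt(8^2 + (-9)^2) = sqrt(145)
arg(z) = arctan(b/a) = arctan(-9/8) (quadrant-adjusted) = -48.37°


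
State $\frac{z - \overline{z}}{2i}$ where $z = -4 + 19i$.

z - conjugate(z) = 2bi
(z - conjugate(z))/(2i) = 2bi/(2i) = b = 19


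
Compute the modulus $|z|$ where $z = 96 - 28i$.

|z| = sqrt(a^2 + b^2) = sqrt(96^2 + (-28)^2) = sqrt(10000) = 100


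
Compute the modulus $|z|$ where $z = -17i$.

|z| = sqrt(a^2 + b^2) = sqrt(0^2 + (-17)^2) = sqrt(289) = 17


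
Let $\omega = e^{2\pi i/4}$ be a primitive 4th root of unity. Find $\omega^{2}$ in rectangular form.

ω^2 = e^(2πi·2/4) = e^(i·1π)
= cos(1π) + i sin(1π)
= -1


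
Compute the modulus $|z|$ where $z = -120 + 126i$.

|z| = sqrt(a^2 + b^2) = sqrt((-120)^2 + 126^2) = sqrt(30276) = 174


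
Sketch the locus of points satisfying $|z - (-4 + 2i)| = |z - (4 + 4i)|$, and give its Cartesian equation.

|z - z1| = |z - z2| means z is equidistant from z1 and z2,
i.e. the perpendicular bisector of the segment from (-4, 2) to (4, 4) (midpoint (0, 3)).
With z = x + yi, square both sides:
(x - (-4))^2 + (y - 2)^2 = (x - 4)^2 + (y - 4)^2
The x^2 and y^2 terms cancel: 16x + 4y = 32 - 20 = 12
Simplify: 4x + y = 3
Locus: Perpendicular bisector of the segment from (-4, 2) to (4, 4): the line 4x + y = 3


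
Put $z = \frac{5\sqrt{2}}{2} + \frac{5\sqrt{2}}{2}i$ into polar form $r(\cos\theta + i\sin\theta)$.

r = |z| = sqrt(a^2 + b^2) = sqrt((5*sqrt(2)/2)^2 + (5*sqrt(2)/2)^2) = sqrt(25/2 + 25/2) = sqrt(25) = 5
θ = arctan(b/a) = arctan(3.5355/3.5355) (quadrant-adjusted) = 45°
z = 5(cos 45° + i sin 45°)


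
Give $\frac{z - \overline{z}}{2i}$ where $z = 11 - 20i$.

z - conjugate(z) = 2bi
(z - conjugate(z))/(2i) = 2bi/(2i) = b = -20


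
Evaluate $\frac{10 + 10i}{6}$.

Divisor is real, so divide each part by 6:
= 5/3 + (5/3)i


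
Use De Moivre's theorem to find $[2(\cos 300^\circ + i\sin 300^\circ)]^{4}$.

By De Moivre: z^n = r^n(cos(nθ) + i sin(nθ))
= 2^4(cos(4*300°) + i sin(4*300°))
= 16(cos 120° + i sin 120°)
= -8 + 8*sqrt(3)i


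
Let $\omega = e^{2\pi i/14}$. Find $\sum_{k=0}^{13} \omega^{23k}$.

Let ζ = ω^23 = e^(2πi·23/14). Since 14 ∤ 23, ζ ≠ 1.
Sum = Σ_{k=0}^{13} ζ^k = (ζ^14 - 1)/(ζ - 1) = (ω^{23·14} - 1)/(ζ - 1) = (1 - 1)/(ζ - 1) = 0


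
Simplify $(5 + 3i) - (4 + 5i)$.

(5 - 4) + (3 - 5)i = 1 - 2i


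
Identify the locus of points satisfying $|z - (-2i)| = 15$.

|z - z0| = r describes a circle centered at z0 with radius r
Here z0 = -2i and r = 15
Locus: Circle centered at (0, -2) with radius 15


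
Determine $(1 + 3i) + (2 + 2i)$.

(1 + 2) + (3 + 2)i = 3 + 5i


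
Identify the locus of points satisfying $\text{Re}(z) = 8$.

Re(z) = x where z = x + yi; the equation x = 8 is satisfied by all points with that x-coordinate
Locus: Vertical line x = 8


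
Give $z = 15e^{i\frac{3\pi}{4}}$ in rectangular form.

a = r cos θ = 15 * -sqrt(2)/2 = -15*sqrt(2)/2
b = r sin θ = 15 * sqrt(2)/2 = 15*sqrt(2)/2
z = -15*sqrt(2)/2 + (15*sqrt(2)/2)i


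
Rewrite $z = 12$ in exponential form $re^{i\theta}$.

r = |z| = sqrt((12)^2 + (0)^2) = sqrt(144 + 0) = sqrt(144) = 12
b = 0 and a > 0, so z lies on the positive real axis: θ = 0
z = 12e^(i*0) = 12


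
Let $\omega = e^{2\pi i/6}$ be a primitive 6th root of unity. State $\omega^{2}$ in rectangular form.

ω^2 = e^(2πi·2/6) = e^(i·2π/3)
= cos(2π/3) + i sin(2π/3)
= -1/2 + (sqrt(3)/2)i


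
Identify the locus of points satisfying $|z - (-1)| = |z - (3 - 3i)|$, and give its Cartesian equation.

|z - z1| = |z - z2| means z is equidistant from z1 and z2,
i.e. the perpendicular bisector of the segment from (-1, 0) to (3, -3) (midpoint (1, -3/2)).
With z = x + yi, square both sides:
(x - (-1))^2 + (y - 0)^2 = (x - 3)^2 + (y - (-3))^2
The x^2 and y^2 terms cancel: 8x + (-6)y = 18 - 1 = 17
Simplify: 8x - 6y = 17
Locus: Perpendicular bisector of the segment from (-1, 0) to (3, -3): the line 8x - 6y = 17


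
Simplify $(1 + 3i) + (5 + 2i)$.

(1 + 5) + (3 + 2)i = 6 + 5i


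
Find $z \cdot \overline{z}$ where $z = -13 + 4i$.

z * conjugate(z) = |z|^2 = a^2 + b^2
= (-13)^2 + 4^2 = 185


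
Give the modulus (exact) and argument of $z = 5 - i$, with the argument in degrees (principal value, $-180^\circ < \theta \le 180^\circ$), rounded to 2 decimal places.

|z| = sqrt(5^2 + (-1)^2) = sqrt(26)
arg(z) = arctan(b/a) = arctan(-1/5) (quadrant-adjusted) = -11.31°


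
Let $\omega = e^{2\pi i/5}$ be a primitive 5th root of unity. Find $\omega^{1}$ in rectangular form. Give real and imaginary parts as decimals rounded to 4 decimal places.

ω^1 = e^(2πi·1/5) = e^(i·2π/5)
= cos(2π/5) + i sin(2π/5)
= 0.3090 + 0.9511i


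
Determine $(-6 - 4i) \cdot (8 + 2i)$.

(a1*a2 - b1*b2) + (a1*b2 + b1*a2)i
= (-48 - (-8)) + (-12 + (-32))i
= -40 - 44i


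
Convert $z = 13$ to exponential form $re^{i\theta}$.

r = |z| = sqrt((13)^2 + (0)^2) = sqrt(169 + 0) = sqrt(169) = 13
b = 0 and a > 0, so z lies on the positive real axis: θ = 0
z = 13e^(i*0) = 13


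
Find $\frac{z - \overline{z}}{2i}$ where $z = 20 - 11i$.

z - conjugate(z) = 2bi
(z - conjugate(z))/(2i) = 2bi/(2i) = b = -11


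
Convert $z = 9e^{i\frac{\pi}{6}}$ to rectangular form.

a = r cos θ = 9 * sqrt(3)/2 = 9*sqrt(3)/2
b = r sin θ = 9 * 1/2 = 9/2
z = 9*sqrt(3)/2 + (9/2)i


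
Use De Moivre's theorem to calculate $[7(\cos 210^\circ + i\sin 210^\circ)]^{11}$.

By De Moivre: z^n = r^n(cos(nθ) + i sin(nθ))
= 7^11(cos(11*210°) + i sin(11*210°))
= 1977326743(cos 150° + i sin 150°)
= -1977326743*sqrt(3)/2 + (1977326743/2)i


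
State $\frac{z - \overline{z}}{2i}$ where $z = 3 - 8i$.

z - conjugate(z) = 2bi
(z - conjugate(z))/(2i) = 2bi/(2i) = b = -8


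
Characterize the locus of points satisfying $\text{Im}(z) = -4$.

Im(z) = y where z = x + yi; the equation y = -4 is satisfied by all points with that y-coordinate
Locus: Horizontal line y = -4


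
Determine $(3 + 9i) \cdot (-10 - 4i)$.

(a1*a2 - b1*b2) + (a1*b2 + b1*a2)i
= (-30 - (-36)) + (-12 + (-90))i
= 6 - 102i


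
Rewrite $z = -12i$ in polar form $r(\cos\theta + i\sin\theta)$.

r = |z| = sqrt(a^2 + b^2) = sqrt((0)^2 + (-12)^2) = sqrt(0 + 144) = sqrt(144) = 12
a = 0 and b < 0, so z lies on the negative imaginary axis: θ = 270°
z = 12(cos 270° + i sin 270°)


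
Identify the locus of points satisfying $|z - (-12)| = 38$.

|z - z0| = r describes a circle centered at z0 with radius r
Here z0 = -12 and r = 38
Locus: Circle centered at (-12, 0) with radius 38


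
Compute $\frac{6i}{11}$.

Divisor is real, so divide each part by 11:
= 0 + (6/11)i


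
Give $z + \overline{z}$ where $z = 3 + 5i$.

z + conjugate(z) = (a + bi) + (a - bi) = 2a
= 2 * 3 = 6


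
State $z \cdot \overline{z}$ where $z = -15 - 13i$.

z * conjugate(z) = |z|^2 = a^2 + b^2
= (-15)^2 + (-13)^2 = 394


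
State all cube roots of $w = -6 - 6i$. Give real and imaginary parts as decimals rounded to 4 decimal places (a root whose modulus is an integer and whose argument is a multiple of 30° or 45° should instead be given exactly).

|w| = sqrt(72) ≈ 8.485281, arg(w) = 225°
Root modulus = sqrt(72)^(1/3) ≈ 2.039649
Root arguments: θ_k = (225° + 360°k)/3 for k = 0, 1, ..., 2
Compute each root as (root modulus)(cos θ_k + i sin θ_k) using full-precision intermediates, then round to 4 decimal places.
Roots: 0.5279 + 1.9701i, -1.9701 - 0.5279i, 1.4422 - 1.4422i


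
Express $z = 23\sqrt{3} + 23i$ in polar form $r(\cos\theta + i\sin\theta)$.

r = |z| = sqrt(a^2 + b^2) = sqrt((23*sqrt(3))^2 + (23)^2) = sqrt(1587 + 529) = sqrt(2116) = 46
θ = arctan(b/a) = arctan(23/39.8372) (quadrant-adjusted) = 30°
z = 46(cos 30° + i sin 30°)


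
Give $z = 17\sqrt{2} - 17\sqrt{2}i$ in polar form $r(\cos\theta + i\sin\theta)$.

r = |z| = sqrt(a^2 + b^2) = sqrt((17*sqrt(2))^2 + (-17*sqrt(2))^2) = sqrt(578 + 578) = sqrt(1156) = 34
θ = arctan(b/a) = arctan(-24.0416/24.0416) (quadrant-adjusted) = 315°
z = 34(cos 315° + i sin 315°)


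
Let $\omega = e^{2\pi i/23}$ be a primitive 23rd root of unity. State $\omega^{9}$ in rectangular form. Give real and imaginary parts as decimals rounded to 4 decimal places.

ω^9 = e^(2πi·9/23) = e^(i·18π/23)
= cos(18π/23) + i sin(18π/23)
= -0.7757 + 0.6311i


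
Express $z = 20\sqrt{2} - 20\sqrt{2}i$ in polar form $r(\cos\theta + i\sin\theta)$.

r = |z| = sqrt(a^2 + b^2) = sqrt((20*sqrt(2))^2 + (-20*sqrt(2))^2) = sqrt(800 + 800) = sqrt(1600) = 40
θ = arctan(b/a) = arctan(-28.2843/28.2843) (quadrant-adjusted) = 315°
z = 40(cos 315° + i sin 315°)


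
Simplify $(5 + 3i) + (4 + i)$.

(5 + 4) + (3 + 1)i = 9 + 4i


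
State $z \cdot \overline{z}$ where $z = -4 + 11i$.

z * conjugate(z) = |z|^2 = a^2 + b^2
= (-4)^2 + 11^2 = 137


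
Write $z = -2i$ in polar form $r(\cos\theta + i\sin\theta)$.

r = |z| = sqrt(a^2 + b^2) = sqrt((0)^2 + (-2)^2) = sqrt(0 + 4) = sqrt(4) = 2
a = 0 and b < 0, so z lies on the negative imaginary axis: θ = 270°
z = 2(cos 270° + i sin 270°)


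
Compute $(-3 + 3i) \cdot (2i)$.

(a1*a2 - b1*b2) + (a1*b2 + b1*a2)i
= (0 - 6) + (-6 + 0)i
= -6 - 6i


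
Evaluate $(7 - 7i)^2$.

(a + bi)^2 = a^2 - b^2 + 2abi
= 7^2 - (-7)^2 + 2*7*(-7)i
= -98i


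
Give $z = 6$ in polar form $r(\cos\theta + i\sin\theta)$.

r = |z| = sqrt(a^2 + b^2) = sqrt((6)^2 + (0)^2) = sqrt(36 + 0) = sqrt(36) = 6
b = 0 and a > 0, so z lies on the positive real axis: θ = 0°
z = 6(cos 0° + i sin 0°)


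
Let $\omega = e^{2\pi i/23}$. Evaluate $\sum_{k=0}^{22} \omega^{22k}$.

Let ζ = ω^22 = e^(2πi·22/23). Since 23 ∤ 22, ζ ≠ 1.
Sum = Σ_{k=0}^{22} ζ^k = (ζ^23 - 1)/(ζ - 1) = (ω^{22·23} - 1)/(ζ - 1) = (1 - 1)/(ζ - 1) = 0


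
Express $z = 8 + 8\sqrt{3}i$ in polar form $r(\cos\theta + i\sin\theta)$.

r = |z| = sqrt(a^2 + b^2) = sqrt((8)^2 + (8*sqrt(3))^2) = sqrt(64 + 192) = sqrt(256) = 16
θ = arctan(b/a) = arctan(13.8564/8) (quadrant-adjusted) = 60°
z = 16(cos 60° + i sin 60°)


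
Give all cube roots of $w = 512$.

|w| = 512, arg(w) = 0°
Root modulus = 512^(1/3) = 8
Root arguments: θ_k = (0° + 360°k)/3 for k = 0, 1, ..., 2
Roots: 8, -4 + 4*sqrt(3)i, -4 - 4*sqrt(3)i


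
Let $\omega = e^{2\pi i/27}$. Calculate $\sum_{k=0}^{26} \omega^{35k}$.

Let ζ = ω^35 = e^(2πi·35/27). Since 27 ∤ 35, ζ ≠ 1.
Sum = Σ_{k=0}^{26} ζ^k = (ζ^27 - 1)/(ζ - 1) = (ω^{35·27} - 1)/(ζ - 1) = (1 - 1)/(ζ - 1) = 0


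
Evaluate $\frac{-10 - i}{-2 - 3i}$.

Multiply numerator and denominator by conjugate (-2 + 3i):
= (-10 - i)(-2 + 3i) / ((-2)^2 + (-3)^2)
= (23 - 28i) / 13
= 23/13 - (28/13)i


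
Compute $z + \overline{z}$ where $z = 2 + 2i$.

z + conjugate(z) = (a + bi) + (a - bi) = 2a
= 2 * 2 = 4


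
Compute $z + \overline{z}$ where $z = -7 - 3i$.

z + conjugate(z) = (a + bi) + (a - bi) = 2a
= 2 * (-7) = -14


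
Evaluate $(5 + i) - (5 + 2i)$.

(5 - 5) + (1 - 2)i = -i


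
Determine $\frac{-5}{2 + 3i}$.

Multiply numerator and denominator by conjugate (2 - 3i):
= (-5)(2 - 3i) / (2^2 + 3^2)
= (-10 + 15i) / 13
= -10/13 + (15/13)i


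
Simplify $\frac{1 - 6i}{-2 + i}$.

Multiply numerator and denominator by conjugate (-2 - i):
= (1 - 6i)(-2 - i) / ((-2)^2 + 1^2)
= (-8 + 11i) / 5
= -8/5 + (11/5)i


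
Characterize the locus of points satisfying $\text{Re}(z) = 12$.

Re(z) = x where z = x + yi; the equation x = 12 is satisfied by all points with that x-coordinate
Locus: Vertical line x = 12


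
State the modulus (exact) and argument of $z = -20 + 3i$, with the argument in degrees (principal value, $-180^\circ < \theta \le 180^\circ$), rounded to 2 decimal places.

|z| = sqrt((-20)^2 + 3^2) = sqrt(409)
arg(z) = arctan(b/a) = arctan(3/-20) (quadrant-adjusted) = 171.47°


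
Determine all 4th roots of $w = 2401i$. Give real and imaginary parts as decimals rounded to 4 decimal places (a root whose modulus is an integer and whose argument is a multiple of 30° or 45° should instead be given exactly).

|w| = 2401, arg(w) = 90°
Root modulus = 2401^(1/4) = 7
Root arguments: θ_k = (90° + 360°k)/4 for k = 0, 1, ..., 3
Compute each root as (root modulus)(cos θ_k + i sin θ_k) using full-precision intermediates, then round to 4 decimal places.
Roots: 6.4672 + 2.6788i, -2.6788 + 6.4672i, -6.4672 - 2.6788i, 2.6788 - 6.4672i


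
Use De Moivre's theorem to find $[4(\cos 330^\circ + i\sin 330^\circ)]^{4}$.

By De Moivre: z^n = r^n(cos(nθ) + i sin(nθ))
= 4^4(cos(4*330°) + i sin(4*330°))
= 256(cos 240° + i sin 240°)
= -128 - 128*sqrt(3)i


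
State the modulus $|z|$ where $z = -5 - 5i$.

|z| = sqrt(a^2 + b^2) = sqrt((-5)^2 + (-5)^2) = sqrt(50) = sqrt(50)


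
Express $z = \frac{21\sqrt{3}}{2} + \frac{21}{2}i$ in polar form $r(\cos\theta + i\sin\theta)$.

r = |z| = sqrt(a^2 + b^2) = sqrt((21*sqrt(3)/2)^2 + (21/2)^2) = sqrt(1323/4 + 441/4) = sqrt(441) = 21
θ = arctan(b/a) = arctan(10.5/18.1865) (quadrant-adjusted) = 30°
z = 21(cos 30° + i sin 30°)


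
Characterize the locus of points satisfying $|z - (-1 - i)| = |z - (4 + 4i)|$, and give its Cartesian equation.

|z - z1| = |z - z2| means z is equidistant from z1 and z2,
i.e. the perpendicular bisector of the segment from (-1, -1) to (4, 4) (midpoint (3/2, 3/2)).
With z = x + yi, square both sides:
(x - (-1))^2 + (y - (-1))^2 = (x - 4)^2 + (y - 4)^2
The x^2 and y^2 terms cancel: 10x + 10y = 32 - 2 = 30
Simplify: x + y = 3
Locus: Perpendicular bisector of the segment from (-1, -1) to (4, 4): the line x + y = 3


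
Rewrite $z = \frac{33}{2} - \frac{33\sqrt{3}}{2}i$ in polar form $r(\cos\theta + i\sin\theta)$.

r = |z| = sqrt(a^2 + b^2) = sqrt((33/2)^2 + (-33*sqrt(3)/2)^2) = sqrt(1089/4 + 3267/4) = sqrt(1089) = 33
θ = arctan(b/a) = arctan(-28.5788/16.5) (quadrant-adjusted) = 300°
z = 33(cos 300° + i sin 300°)


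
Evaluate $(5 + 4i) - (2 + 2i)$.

(5 - 2) + (4 - 2)i = 3 + 2i


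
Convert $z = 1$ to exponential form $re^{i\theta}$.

r = |z| = sqrt((1)^2 + (0)^2) = sqrt(1 + 0) = sqrt(1) = 1
b = 0 and a > 0, so z lies on the positive real axis: θ = 0
z = 1e^(i*0) = 1


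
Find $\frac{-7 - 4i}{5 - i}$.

Multiply numerator and denominator by conjugate (5 + i):
= (-7 - 4i)(5 + i) / (5^2 + (-1)^2)
= (-31 - 27i) / 26
= -31/26 - (27/26)i


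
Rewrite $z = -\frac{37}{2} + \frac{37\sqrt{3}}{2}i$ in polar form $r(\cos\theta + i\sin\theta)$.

r = |z| = sqrt(a^2 + b^2) = sqrt((-37/2)^2 + (37*sqrt(3)/2)^2) = sqrt(1369/4 + 4107/4) = sqrt(1369) = 37
θ = arctan(b/a) = arctan(32.0429/-18.5) (quadrant-adjusted) = 120°
z = 37(cos 120° + i sin 120°)


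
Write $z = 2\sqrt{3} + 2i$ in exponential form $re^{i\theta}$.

r = |z| = sqrt((2*sqrt(3))^2 + (2)^2) = sqrt(12 + 4) = sqrt(16) = 4
θ = arctan(b/a) = arctan(2/3.4641) (quadrant-adjusted) = 30° = π/6
z = 4e^(i*π/6)


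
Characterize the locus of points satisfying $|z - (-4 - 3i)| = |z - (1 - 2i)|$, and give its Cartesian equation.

|z - z1| = |z - z2| means z is equidistant from z1 and z2,
i.e. the perpendicular bisector of the segment from (-4, -3) to (1, -2) (midpoint (-3/2, -5/2)).
With z = x + yi, square both sides:
(x - (-4))^2 + (y - (-3))^2 = (x - 1)^2 + (y - (-2))^2
The x^2 and y^2 terms cancel: 10x + 2y = 5 - 25 = -20
Simplify: 5x + y = -10
Locus: Perpendicular bisector of the segment from (-4, -3) to (1, -2): the line 5x + y = -10


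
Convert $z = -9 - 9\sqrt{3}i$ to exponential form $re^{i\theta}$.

r = |z| = sqrt((-9)^2 + (-9*sqrt(3))^2) = sqrt(81 + 243) = sqrt(324) = 18
θ = arctan(b/a) = arctan(-15.5885/-9) (quadrant-adjusted) = -120° = -2π/3
z = 18e^(-i*2π/3)


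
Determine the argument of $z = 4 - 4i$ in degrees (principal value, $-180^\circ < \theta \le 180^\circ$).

θ = arctan(b/a) = arctan(-4/4) (quadrant-adjusted) = -45°


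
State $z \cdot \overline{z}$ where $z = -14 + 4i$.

z * conjugate(z) = |z|^2 = a^2 + b^2
= (-14)^2 + 4^2 = 212


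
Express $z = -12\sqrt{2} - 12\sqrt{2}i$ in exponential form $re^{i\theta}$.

r = |z| = sqrt((-12*sqrt(2))^2 + (-12*sqrt(2))^2) = sqrt(288 + 288) = sqrt(576) = 24
θ = arctan(b/a) = arctan(-16.9706/-16.9706) (quadrant-adjusted) = -135° = -3π/4
z = 24e^(-i*3π/4)


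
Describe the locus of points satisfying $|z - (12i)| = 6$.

|z - z0| = r describes a circle centered at z0 with radius r
Here z0 = 12i and r = 6
Locus: Circle centered at (0, 12) with radius 6


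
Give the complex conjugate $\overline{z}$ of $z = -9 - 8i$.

If z = a + bi, then conjugate(z) = a - bi
conjugate(-9 - 8i) = -9 + 8i


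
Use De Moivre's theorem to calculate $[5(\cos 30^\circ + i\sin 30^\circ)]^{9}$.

By De Moivre: z^n = r^n(cos(nθ) + i sin(nθ))
= 5^9(cos(9*30°) + i sin(9*30°))
= 1953125(cos 270° + i sin 270°)
= -1953125i


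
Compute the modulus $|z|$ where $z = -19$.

|z| = sqrt(a^2 + b^2) = sqrt((-19)^2 + 0^2) = sqrt(361) = 19


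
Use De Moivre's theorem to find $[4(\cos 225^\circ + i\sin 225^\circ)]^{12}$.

By De Moivre: z^n = r^n(cos(nθ) + i sin(nθ))
= 4^12(cos(12*225°) + i sin(12*225°))
= 16777216(cos 180° + i sin 180°)
= -16777216


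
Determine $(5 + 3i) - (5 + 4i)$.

(5 - 5) + (3 - 4)i = -i


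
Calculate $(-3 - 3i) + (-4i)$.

(-3 + 0) + (-3 + (-4))i = -3 - 7i


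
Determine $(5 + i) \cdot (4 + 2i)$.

(a1*a2 - b1*b2) + (a1*b2 + b1*a2)i
= (20 - 2) + (10 + 4)i
= 18 + 14i


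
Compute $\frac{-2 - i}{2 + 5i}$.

Multiply numerator and denominator by conjugate (2 - 5i):
= (-2 - i)(2 - 5i) / (2^2 + 5^2)
= (-9 + 8i) / 29
= -9/29 + (8/29)i


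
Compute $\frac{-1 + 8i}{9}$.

Divisor is real, so divide each part by 9:
= -1/9 + (8/9)i


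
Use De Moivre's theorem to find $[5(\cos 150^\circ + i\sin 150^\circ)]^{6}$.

By De Moivre: z^n = r^n(cos(nθ) + i sin(nθ))
= 5^6(cos(6*150°) + i sin(6*150°))
= 15625(cos 180° + i sin 180°)
= -15625


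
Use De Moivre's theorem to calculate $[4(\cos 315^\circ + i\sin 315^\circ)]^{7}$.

By De Moivre: z^n = r^n(cos(nθ) + i sin(nθ))
= 4^7(cos(7*315°) + i sin(7*315°))
= 16384(cos 45° + i sin 45°)
= 8192*sqrt(2) + 8192*sqrt(2)i


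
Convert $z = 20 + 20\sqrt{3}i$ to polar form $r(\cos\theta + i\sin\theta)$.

r = |z| = sqrt(a^2 + b^2) = sqrt((20)^2 + (20*sqrt(3))^2) = sqrt(400 + 1200) = sqrt(1600) = 40
θ = arctan(b/a) = arctan(34.641/20) (quadrant-adjusted) = 60°
z = 40(cos 60° + i sin 60°)


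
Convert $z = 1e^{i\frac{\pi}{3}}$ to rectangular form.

a = r cos θ = 1 * 1/2 = 1/2
b = r sin θ = 1 * sqrt(3)/2 = sqrt(3)/2
z = 1/2 + (sqrt(3)/2)i


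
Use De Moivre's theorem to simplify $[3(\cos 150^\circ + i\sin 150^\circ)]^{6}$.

By De Moivre: z^n = r^n(cos(nθ) + i sin(nθ))
= 3^6(cos(6*150°) + i sin(6*150°))
= 729(cos 180° + i sin 180°)
= -729


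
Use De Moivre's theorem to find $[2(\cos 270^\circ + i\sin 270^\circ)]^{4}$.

By De Moivre: z^n = r^n(cos(nθ) + i sin(nθ))
= 2^4(cos(4*270°) + i sin(4*270°))
= 16(cos 0° + i sin 0°)
= 16


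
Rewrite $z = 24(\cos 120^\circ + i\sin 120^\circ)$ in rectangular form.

a = r cos θ = 24 * -1/2 = -12
b = r sin θ = 24 * sqrt(3)/2 = 12*sqrt(3)
z = -12 + 12*sqrt(3)i


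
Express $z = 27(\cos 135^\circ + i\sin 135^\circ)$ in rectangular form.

a = r cos θ = 27 * -sqrt(2)/2 = -27*sqrt(2)/2
b = r sin θ = 27 * sqrt(2)/2 = 27*sqrt(2)/2
z = -27*sqrt(2)/2 + (27*sqrt(2)/2)i


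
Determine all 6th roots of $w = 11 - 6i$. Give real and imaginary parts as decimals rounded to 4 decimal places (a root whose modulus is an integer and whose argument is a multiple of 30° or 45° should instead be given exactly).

|w| = sqrt(157) ≈ 12.529964, arg(w) ≈ 331.389540°
Root modulus = sqrt(157)^(1/6) ≈ 1.524023
Root arguments: θ_k = (arg(w) + 360°k)/6 for k = 0, 1, ..., 5
Compute each root as (root modulus)(cos θ_k + i sin θ_k) using full-precision intermediates, then round to 4 decimal places.
Roots: 0.8691 + 1.2519i, -0.6497 + 1.3786i, -1.5187 + 0.1267i, -0.8691 - 1.2519i, 0.6497 - 1.3786i, 1.5187 - 0.1267i


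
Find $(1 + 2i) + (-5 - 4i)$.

(1 + (-5)) + (2 + (-4))i = -4 - 2i


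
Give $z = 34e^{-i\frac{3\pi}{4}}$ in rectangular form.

a = r cos θ = 34 * -sqrt(2)/2 = -17*sqrt(2)
b = r sin θ = 34 * -sqrt(2)/2 = -17*sqrt(2)
z = -17*sqrt(2) - 17*sqrt(2)i


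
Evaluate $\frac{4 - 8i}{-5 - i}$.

Multiply numerator and denominator by conjugate (-5 + i):
= (4 - 8i)(-5 + i) / ((-5)^2 + (-1)^2)
= (-12 + 44i) / 26
Divide through by 2: (-6 + 22i) / 13
= -6/13 + (22/13)i


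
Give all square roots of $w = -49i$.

|w| = 49, arg(w) = 270°
Root modulus = 49^(1/2) = 7
Root arguments: θ_k = (270° + 360°k)/2 for k = 0, 1, ..., 1
Roots: -7*sqrt(2)/2 + (7*sqrt(2)/2)i, 7*sqrt(2)/2 - (7*sqrt(2)/2)i


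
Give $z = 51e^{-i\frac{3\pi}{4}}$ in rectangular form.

a = r cos θ = 51 * -sqrt(2)/2 = -51*sqrt(2)/2
b = r sin θ = 51 * -sqrt(2)/2 = -51*sqrt(2)/2
z = -51*sqrt(2)/2 - (51*sqrt(2)/2)i


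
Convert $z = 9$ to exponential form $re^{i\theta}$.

r = |z| = sqrt((9)^2 + (0)^2) = sqrt(81 + 0) = sqrt(81) = 9
b = 0 and a > 0, so z lies on the positive real axis: θ = 0
z = 9e^(i*0) = 9


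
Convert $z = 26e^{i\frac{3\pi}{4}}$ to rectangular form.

a = r cos θ = 26 * -sqrt(2)/2 = -13*sqrt(2)
b = r sin θ = 26 * sqrt(2)/2 = 13*sqrt(2)
z = -13*sqrt(2) + 13*sqrt(2)i


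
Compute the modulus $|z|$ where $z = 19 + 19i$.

|z| = sqrt(a^2 + b^2) = sqrt(19^2 + 19^2) = sqrt(722) = sqrt(722)


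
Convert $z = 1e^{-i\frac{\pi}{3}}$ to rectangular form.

a = r cos θ = 1 * 1/2 = 1/2
b = r sin θ = 1 * -sqrt(3)/2 = -sqrt(3)/2
z = 1/2 - (sqrt(3)/2)i


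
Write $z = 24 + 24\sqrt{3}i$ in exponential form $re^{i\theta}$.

r = |z| = sqrt((24)^2 + (24*sqrt(3))^2) = sqrt(576 + 1728) = sqrt(2304) = 48
θ = arctan(b/a) = arctan(41.5692/24) (quadrant-adjusted) = 60° = π/3
z = 48e^(i*π/3)


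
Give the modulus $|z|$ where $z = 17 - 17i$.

|z| = sqrt(a^2 + b^2) = sqrt(17^2 + (-17)^2) = sqrt(578) = sqrt(578)


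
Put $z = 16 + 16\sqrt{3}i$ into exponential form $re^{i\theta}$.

r = |z| = sqrt((16)^2 + (16*sqrt(3))^2) = sqrt(256 + 768) = sqrt(1024) = 32
θ = arctan(b/a) = arctan(27.7128/16) (quadrant-adjusted) = 60° = π/3
z = 32e^(i*π/3)


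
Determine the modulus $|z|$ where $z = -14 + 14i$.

|z| = sqrt(a^2 + b^2) = sqrt((-14)^2 + 14^2) = sqrt(392) = sqrt(392)


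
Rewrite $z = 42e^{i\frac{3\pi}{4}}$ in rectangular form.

a = r cos θ = 42 * -sqrt(2)/2 = -21*sqrt(2)
b = r sin θ = 42 * sqrt(2)/2 = 21*sqrt(2)
z = -21*sqrt(2) + 21*sqrt(2)i


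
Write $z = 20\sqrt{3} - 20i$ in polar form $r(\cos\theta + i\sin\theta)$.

r = |z| = sqrt(a^2 + b^2) = sqrt((20*sqrt(3))^2 + (-20)^2) = sqrt(1200 + 400) = sqrt(1600) = 40
θ = arctan(b/a) = arctan(-20/34.641) (quadrant-adjusted) = 330°
z = 40(cos 330° + i sin 330°)


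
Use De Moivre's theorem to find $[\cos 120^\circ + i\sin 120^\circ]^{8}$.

By De Moivre: z^n = r^n(cos(nθ) + i sin(nθ))
= 1^8(cos(8*120°) + i sin(8*120°))
= 1(cos 240° + i sin 240°)
= -1/2 - (sqrt(3)/2)i


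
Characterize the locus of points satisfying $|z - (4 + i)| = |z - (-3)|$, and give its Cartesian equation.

|z - z1| = |z - z2| means z is equidistant from z1 and z2,
i.e. the perpendicular bisector of the segment from (4, 1) to (-3, 0) (midpoint (1/2, 1/2)).
With z = x + yi, square both sides:
(x - 4)^2 + (y - 1)^2 = (x - (-3))^2 + (y - 0)^2
The x^2 and y^2 terms cancel: -14x + (-2)y = 9 - 17 = -8
Simplify: 7x + y = 4
Locus: Perpendicular bisector of the segment from (4, 1) to (-3, 0): the line 7x + y = 4


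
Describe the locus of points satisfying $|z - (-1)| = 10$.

|z - z0| = r describes a circle centered at z0 with radius r
Here z0 = -1 and r = 10
Locus: Circle centered at (-1, 0) with radius 10


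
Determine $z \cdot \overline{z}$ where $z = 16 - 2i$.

z * conjugate(z) = |z|^2 = a^2 + b^2
= 16^2 + (-2)^2 = 260


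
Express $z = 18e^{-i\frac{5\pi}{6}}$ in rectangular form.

a = r cos θ = 18 * -sqrt(3)/2 = -9*sqrt(3)
b = r sin θ = 18 * -1/2 = -9
z = -9*sqrt(3) - 9i


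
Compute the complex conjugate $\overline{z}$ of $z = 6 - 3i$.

If z = a + bi, then conjugate(z) = a - bi
conjugate(6 - 3i) = 6 + 3i


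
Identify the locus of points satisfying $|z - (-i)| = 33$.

|z - z0| = r describes a circle centered at z0 with radius r
Here z0 = -i and r = 33
Locus: Circle centered at (0, -1) with radius 33


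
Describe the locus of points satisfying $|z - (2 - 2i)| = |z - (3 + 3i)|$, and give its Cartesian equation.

|z - z1| = |z - z2| means z is equidistant from z1 and z2,
i.e. the perpendicular bisector of the segment from (2, -2) to (3, 3) (midpoint (5/2, 1/2)).
With z = x + yi, square both sides:
(x - 2)^2 + (y - (-2))^2 = (x - 3)^2 + (y - 3)^2
The x^2 and y^2 terms cancel: 2x + 10y = 18 - 8 = 10
Simplify: x + 5y = 5
Locus: Perpendicular bisector of the segment from (2, -2) to (3, 3): the line x + 5y = 5


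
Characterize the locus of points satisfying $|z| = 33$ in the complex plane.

|z| = 33 means sqrt(x^2 + y^2) = 33
This is a circle of radius 33 centered at the origin


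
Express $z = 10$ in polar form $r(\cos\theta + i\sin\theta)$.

r = |z| = sqrt(a^2 + b^2) = sqrt((10)^2 + (0)^2) = sqrt(100 + 0) = sqrt(100) = 10
b = 0 and a > 0, so z lies on the positive real axis: θ = 0°
z = 10(cos 0° + i sin 0°)


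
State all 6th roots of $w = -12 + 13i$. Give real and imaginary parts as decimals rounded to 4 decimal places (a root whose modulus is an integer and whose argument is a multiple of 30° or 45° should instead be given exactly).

|w| = sqrt(313) ≈ 17.691806, arg(w) ≈ 132.709390°
Root modulus = sqrt(313)^(1/6) ≈ 1.614217
Root arguments: θ_k = (arg(w) + 360°k)/6 for k = 0, 1, ..., 5
Compute each root as (root modulus)(cos θ_k + i sin θ_k) using full-precision intermediates, then round to 4 decimal places.
Roots: 1.4954 + 0.6078i, 0.2214 + 1.5990i, -1.2741 + 0.9912i, -1.4954 - 0.6078i, -0.2214 - 1.5990i, 1.2741 - 0.9912i


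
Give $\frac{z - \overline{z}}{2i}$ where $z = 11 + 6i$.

z - conjugate(z) = 2bi
(z - conjugate(z))/(2i) = 2bi/(2i) = b = 6


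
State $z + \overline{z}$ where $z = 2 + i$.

z + conjugate(z) = (a + bi) + (a - bi) = 2a
= 2 * 2 = 4


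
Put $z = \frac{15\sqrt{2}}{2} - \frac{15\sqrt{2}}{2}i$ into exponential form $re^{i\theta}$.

r = |z| = sqrt((15*sqrt(2)/2)^2 + (-15*sqrt(2)/2)^2) = sqrt(225/2 + 225/2) = sqrt(225) = 15
θ = arctan(b/a) = arctan(-10.6066/10.6066) (quadrant-adjusted) = -45° = -π/4
z = 15e^(-i*π/4)


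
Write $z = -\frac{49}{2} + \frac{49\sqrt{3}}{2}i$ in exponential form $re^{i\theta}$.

r = |z| = sqrt((-49/2)^2 + (49*sqrt(3)/2)^2) = sqrt(2401/4 + 7203/4) = sqrt(2401) = 49
θ = arctan(b/a) = arctan(42.4352/-24.5) (quadrant-adjusted) = 120° = 2π/3
z = 49e^(i*2π/3)


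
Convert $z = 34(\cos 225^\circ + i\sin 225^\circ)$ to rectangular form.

a = r cos θ = 34 * -sqrt(2)/2 = -17*sqrt(2)
b = r sin θ = 34 * -sqrt(2)/2 = -17*sqrt(2)
z = -17*sqrt(2) - 17*sqrt(2)i


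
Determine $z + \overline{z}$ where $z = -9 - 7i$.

z + conjugate(z) = (a + bi) + (a - bi) = 2a
= 2 * (-9) = -18


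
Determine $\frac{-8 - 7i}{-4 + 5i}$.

Multiply numerator and denominator by conjugate (-4 - 5i):
= (-8 - 7i)(-4 - 5i) / ((-4)^2 + 5^2)
= (-3 + 68i) / 41
= -3/41 + (68/41)i


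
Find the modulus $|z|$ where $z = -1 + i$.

|z| = sqrt(a^2 + b^2) = sqrt((-1)^2 + 1^2) = sqrt(2) = sqrt(2)


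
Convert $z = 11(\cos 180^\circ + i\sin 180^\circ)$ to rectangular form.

a = r cos θ = 11 * -1 = -11
b = r sin θ = 11 * 0 = 0
z = -11


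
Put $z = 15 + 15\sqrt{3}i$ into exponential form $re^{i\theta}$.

r = |z| = sqrt((15)^2 + (15*sqrt(3))^2) = sqrt(225 + 675) = sqrt(900) = 30
θ = arctan(b/a) = arctan(25.9808/15) (quadrant-adjusted) = 60° = π/3
z = 30e^(i*π/3)


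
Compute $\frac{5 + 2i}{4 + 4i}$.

Multiply numerator and denominator by conjugate (4 - 4i):
= (5 + 2i)(4 - 4i) / (4^2 + 4^2)
= (28 - 12i) / 32
Divide through by 4: (7 - 3i) / 8
= 7/8 - (3/8)i


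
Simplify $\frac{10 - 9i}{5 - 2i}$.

Multiply numerator and denominator by conjugate (5 + 2i):
= (10 - 9i)(5 + 2i) / (5^2 + (-2)^2)
= (68 - 25i) / 29
= 68/29 - (25/29)i


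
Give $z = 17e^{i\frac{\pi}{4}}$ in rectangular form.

a = r cos θ = 17 * sqrt(2)/2 = 17*sqrt(2)/2
b = r sin θ = 17 * sqrt(2)/2 = 17*sqrt(2)/2
z = 17*sqrt(2)/2 + (17*sqrt(2)/2)i


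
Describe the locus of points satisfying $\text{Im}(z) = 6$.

Im(z) = y where z = x + yi; the equation y = 6 is satisfied by all points with that y-coordinate
Locus: Horizontal line y = 6


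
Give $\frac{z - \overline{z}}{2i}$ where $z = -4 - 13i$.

z - conjugate(z) = 2bi
(z - conjugate(z))/(2i) = 2bi/(2i) = b = -13


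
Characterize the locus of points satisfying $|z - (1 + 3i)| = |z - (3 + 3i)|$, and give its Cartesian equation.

|z - z1| = |z - z2| means z is equidistant from z1 and z2,
i.e. the perpendicular bisector of the segment from (1, 3) to (3, 3) (midpoint (2, 3)).
With z = x + yi, square both sides:
(x - 1)^2 + (y - 3)^2 = (x - 3)^2 + (y - 3)^2
The x^2 and y^2 terms cancel: 4x + 0y = 18 - 10 = 8
Simplify: x = 2
Locus: Perpendicular bisector of the segment from (1, 3) to (3, 3): the line x = 2


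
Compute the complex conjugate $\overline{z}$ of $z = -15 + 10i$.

If z = a + bi, then conjugate(z) = a - bi
conjugate(-15 + 10i) = -15 - 10i


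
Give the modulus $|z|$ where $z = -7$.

|z| = sqrt(a^2 + b^2) = sqrt((-7)^2 + 0^2) = sqrt(49) = 7


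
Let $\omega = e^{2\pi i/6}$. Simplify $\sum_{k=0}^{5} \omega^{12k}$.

Since 6 divides 12, ω^12 = (ω^6)^2 = 1^2 = 1, so every term is 1.
Sum = 6 · 1 = 6


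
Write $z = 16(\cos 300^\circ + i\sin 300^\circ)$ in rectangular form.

a = r cos θ = 16 * 1/2 = 8
b = r sin θ = 16 * -sqrt(3)/2 = -8*sqrt(3)
z = 8 - 8*sqrt(3)i


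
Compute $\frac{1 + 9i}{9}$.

Divisor is real, so divide each part by 9:
= 1/9 + i


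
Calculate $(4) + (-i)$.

(4 + 0) + (0 + (-1))i = 4 - i


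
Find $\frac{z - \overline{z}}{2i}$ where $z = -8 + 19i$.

z - conjugate(z) = 2bi
(z - conjugate(z))/(2i) = 2bi/(2i) = b = 19


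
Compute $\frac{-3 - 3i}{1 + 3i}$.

Multiply numerator and denominator by conjugate (1 - 3i):
= (-3 - 3i)(1 - 3i) / (1^2 + 3^2)
= (-12 + 6i) / 10
Divide through by 2: (-6 + 3i) / 5
= -6/5 + (3/5)i


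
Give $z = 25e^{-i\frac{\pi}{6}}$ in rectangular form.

a = r cos θ = 25 * sqrt(3)/2 = 25*sqrt(3)/2
b = r sin θ = 25 * -1/2 = -25/2
z = 25*sqrt(3)/2 - (25/2)i


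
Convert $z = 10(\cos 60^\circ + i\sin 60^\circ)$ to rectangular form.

a = r cos θ = 10 * 1/2 = 5
b = r sin θ = 10 * sqrt(3)/2 = 5*sqrt(3)
z = 5 + 5*sqrt(3)i


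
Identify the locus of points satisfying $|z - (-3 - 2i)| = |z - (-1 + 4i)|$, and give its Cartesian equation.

|z - z1| = |z - z2| means z is equidistant from z1 and z2,
i.e. the perpendicular bisector of the segment from (-3, -2) to (-1, 4) (midpoint (-2, 1)).
With z = x + yi, square both sides:
(x - (-3))^2 + (y - (-2))^2 = (x - (-1))^2 + (y - 4)^2
The x^2 and y^2 terms cancel: 4x + 12y = 17 - 13 = 4
Simplify: x + 3y = 1
Locus: Perpendicular bisector of the segment from (-3, -2) to (-1, 4): the line x + 3y = 1


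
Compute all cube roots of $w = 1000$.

|w| = 1000, arg(w) = 0°
Root modulus = 1000^(1/3) = 10
Root arguments: θ_k = (0° + 360°k)/3 for k = 0, 1, ..., 2
Roots: 10, -5 + 5*sqrt(3)i, -5 - 5*sqrt(3)i


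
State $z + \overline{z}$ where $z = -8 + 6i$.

z + conjugate(z) = (a + bi) + (a - bi) = 2a
= 2 * (-8) = -16


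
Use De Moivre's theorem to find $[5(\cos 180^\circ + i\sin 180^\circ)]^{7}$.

By De Moivre: z^n = r^n(cos(nθ) + i sin(nθ))
= 5^7(cos(7*180°) + i sin(7*180°))
= 78125(cos 180° + i sin 180°)
= -78125


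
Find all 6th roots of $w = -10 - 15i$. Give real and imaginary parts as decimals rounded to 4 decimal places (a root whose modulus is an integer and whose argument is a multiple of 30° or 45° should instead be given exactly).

|w| = sqrt(325) ≈ 18.027756, arg(w) ≈ 236.309932°
Root modulus = sqrt(325)^(1/6) ≈ 1.619286
Root arguments: θ_k = (arg(w) + 360°k)/6 for k = 0, 1, ..., 5
Compute each root as (root modulus)(cos θ_k + i sin θ_k) using full-precision intermediates, then round to 4 decimal places.
Roots: 1.2515 + 1.0275i, -0.2641 + 1.5976i, -1.5156 + 0.5701i, -1.2515 - 1.0275i, 0.2641 - 1.5976i, 1.5156 - 0.5701i


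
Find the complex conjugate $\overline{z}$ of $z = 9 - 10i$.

If z = a + bi, then conjugate(z) = a - bi
conjugate(9 - 10i) = 9 + 10i


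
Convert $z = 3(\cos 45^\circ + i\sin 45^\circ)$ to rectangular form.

a = r cos θ = 3 * sqrt(2)/2 = 3*sqrt(2)/2
b = r sin θ = 3 * sqrt(2)/2 = 3*sqrt(2)/2
z = 3*sqrt(2)/2 + (3*sqrt(2)/2)i


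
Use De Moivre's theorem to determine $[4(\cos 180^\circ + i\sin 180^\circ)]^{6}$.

By De Moivre: z^n = r^n(cos(nθ) + i sin(nθ))
= 4^6(cos(6*180°) + i sin(6*180°))
= 4096(cos 0° + i sin 0°)
= 4096


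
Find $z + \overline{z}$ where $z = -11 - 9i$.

z + conjugate(z) = (a + bi) + (a - bi) = 2a
= 2 * (-11) = -22


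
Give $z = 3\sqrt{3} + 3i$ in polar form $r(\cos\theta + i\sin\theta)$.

r = |z| = sqrt(a^2 + b^2) = sqrt((3*sqrt(3))^2 + (3)^2) = sqrt(27 + 9) = sqrt(36) = 6
θ = arctan(b/a) = arctan(3/5.1962) (quadrant-adjusted) = 30°
z = 6(cos 30° + i sin 30°)


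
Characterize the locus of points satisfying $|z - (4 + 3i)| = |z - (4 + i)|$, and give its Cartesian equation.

|z - z1| = |z - z2| means z is equidistant from z1 and z2,
i.e. the perpendicular bisector of the segment from (4, 3) to (4, 1) (midpoint (4, 2)).
With z = x + yi, square both sides:
(x - 4)^2 + (y - 3)^2 = (x - 4)^2 + (y - 1)^2
The x^2 and y^2 terms cancel: 0x + (-4)y = 17 - 25 = -8
Simplify: y = 2
Locus: Perpendicular bisector of the segment from (4, 3) to (4, 1): the line y = 2


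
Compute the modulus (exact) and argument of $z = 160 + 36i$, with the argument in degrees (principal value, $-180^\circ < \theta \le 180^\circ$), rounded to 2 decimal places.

|z| = sqrt(160^2 + 36^2) = 164
arg(z) = arctan(b/a) = arctan(36/160) (quadrant-adjusted) = 12.68°


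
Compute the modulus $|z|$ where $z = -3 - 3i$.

|z| = sqrt(a^2 + b^2) = sqrt((-3)^2 + (-3)^2) = sqrt(18) = sqrt(18)


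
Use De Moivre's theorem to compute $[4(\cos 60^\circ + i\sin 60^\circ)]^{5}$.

By De Moivre: z^n = r^n(cos(nθ) + i sin(nθ))
= 4^5(cos(5*60°) + i sin(5*60°))
= 1024(cos 300° + i sin 300°)
= 512 - 512*sqrt(3)i


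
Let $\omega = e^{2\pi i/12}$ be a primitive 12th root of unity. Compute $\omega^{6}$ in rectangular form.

ω^6 = e^(2πi·6/12) = e^(i·1π)
= cos(1π) + i sin(1π)
= -1


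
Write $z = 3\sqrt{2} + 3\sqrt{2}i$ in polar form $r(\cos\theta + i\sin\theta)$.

r = |z| = sqrt(a^2 + b^2) = sqrt((3*sqrt(2))^2 + (3*sqrt(2))^2) = sqrt(18 + 18) = sqrt(36) = 6
θ = arctan(b/a) = arctan(4.2426/4.2426) (quadrant-adjusted) = 45°
z = 6(cos 45° + i sin 45°)


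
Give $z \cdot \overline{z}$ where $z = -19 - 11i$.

z * conjugate(z) = |z|^2 = a^2 + b^2
= (-19)^2 + (-11)^2 = 482


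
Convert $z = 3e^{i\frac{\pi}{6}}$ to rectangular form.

a = r cos θ = 3 * sqrt(3)/2 = 3*sqrt(3)/2
b = r sin θ = 3 * 1/2 = 3/2
z = 3*sqrt(3)/2 + (3/2)i


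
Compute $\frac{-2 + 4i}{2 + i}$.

Multiply numerator and denominator by conjugate (2 - i):
= (-2 + 4i)(2 - i) / (2^2 + 1^2)
= (10i) / 5
= 2i


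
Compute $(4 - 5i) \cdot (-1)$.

(a1*a2 - b1*b2) + (a1*b2 + b1*a2)i
= (-4 - 0) + (0 + 5)i
= -4 + 5i


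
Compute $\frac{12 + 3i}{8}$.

Divisor is real, so divide each part by 8:
= 3/2 + (3/8)i


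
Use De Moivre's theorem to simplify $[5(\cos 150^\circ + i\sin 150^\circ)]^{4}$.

By De Moivre: z^n = r^n(cos(nθ) + i sin(nθ))
= 5^4(cos(4*150°) + i sin(4*150°))
= 625(cos 240° + i sin 240°)
= -625/2 - (625*sqrt(3)/2)i


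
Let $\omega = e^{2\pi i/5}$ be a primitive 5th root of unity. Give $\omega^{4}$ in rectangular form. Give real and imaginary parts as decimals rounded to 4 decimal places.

ω^4 = e^(2πi·4/5) = e^(i·8π/5)
= cos(8π/5) + i sin(8π/5)
= 0.3090 - 0.9511i


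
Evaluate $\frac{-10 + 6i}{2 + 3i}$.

Multiply numerator and denominator by conjugate (2 - 3i):
= (-10 + 6i)(2 - 3i) / (2^2 + 3^2)
= (-2 + 42i) / 13
= -2/13 + (42/13)i


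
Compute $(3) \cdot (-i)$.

(a1*a2 - b1*b2) + (a1*b2 + b1*a2)i
= (0 - 0) + (-3 + 0)i
= -3i


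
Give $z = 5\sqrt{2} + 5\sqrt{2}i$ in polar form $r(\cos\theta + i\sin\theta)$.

r = |z| = sqrt(a^2 + b^2) = sqrt((5*sqrt(2))^2 + (5*sqrt(2))^2) = sqrt(50 + 50) = sqrt(100) = 10
θ = arctan(b/a) = arctan(7.0711/7.0711) (quadrant-adjusted) = 45°
z = 10(cos 45° + i sin 45°)


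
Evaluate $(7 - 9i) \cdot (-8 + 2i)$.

(a1*a2 - b1*b2) + (a1*b2 + b1*a2)i
= (-56 - (-18)) + (14 + 72)i
= -38 + 86i


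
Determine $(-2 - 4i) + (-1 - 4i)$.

(-2 + (-1)) + (-4 + (-4))i = -3 - 8i


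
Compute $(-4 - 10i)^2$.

(a + bi)^2 = a^2 - b^2 + 2abi
= (-4)^2 - (-10)^2 + 2*(-4)*(-10)i
= -84 + 80i


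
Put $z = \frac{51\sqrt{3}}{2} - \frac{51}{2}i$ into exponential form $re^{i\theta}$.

r = |z| = sqrt((51*sqrt(3)/2)^2 + (-51/2)^2) = sqrt(7803/4 + 2601/4) = sqrt(2601) = 51
θ = arctan(b/a) = arctan(-25.5/44.1673) (quadrant-adjusted) = -30° = -π/6
z = 51e^(-i*π/6)


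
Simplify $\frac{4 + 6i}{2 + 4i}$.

Multiply numerator and denominator by conjugate (2 - 4i):
= (4 + 6i)(2 - 4i) / (2^2 + 4^2)
= (32 - 4i) / 20
Divide through by 4: (8 - i) / 5
= 8/5 - (1/5)i


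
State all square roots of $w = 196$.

|w| = 196, arg(w) = 0°
Root modulus = 196^(1/2) = 14
Root arguments: θ_k = (0° + 360°k)/2 for k = 0, 1, ..., 1
Roots: 14, -14


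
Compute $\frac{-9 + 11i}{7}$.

Divisor is real, so divide each part by 7:
= -9/7 + (11/7)i
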